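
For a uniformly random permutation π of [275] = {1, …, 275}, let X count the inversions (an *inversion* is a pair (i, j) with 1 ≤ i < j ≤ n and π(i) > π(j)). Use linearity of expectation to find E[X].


Write X = Σ X_I over the C(275, 2) = 37675 pairs i < j, with X_I the indicator of one inversion.
There are 37675 indicators.
For each fixed pair i < j, the values π(i) and π(j) are two distinct elements of {1, …, 275} in uniformly random order; by symmetry P[π(i) > π(j)] = 1/2.
By linearity: E[X] = 37675 · (1/2) = C(275, 2) · (1/2) = 37675/2 = 37675/2 ≈ 18837.5000.

E[X] = 37675/2 = 18837.5000.


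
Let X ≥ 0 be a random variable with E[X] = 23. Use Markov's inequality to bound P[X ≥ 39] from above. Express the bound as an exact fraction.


μ = E[X] = 23, a = 39.
Markov: P[X ≥ 39] ≤ μ/a = (23)/39 = 23/39.
Numerically: ≈ 0.58974.
(Since a = 39 > μ = 23.00000, the bound 23/39 is < 1 and informative.)

P[X ≥ 39] ≤ 23/39 ≈ 0.58974.


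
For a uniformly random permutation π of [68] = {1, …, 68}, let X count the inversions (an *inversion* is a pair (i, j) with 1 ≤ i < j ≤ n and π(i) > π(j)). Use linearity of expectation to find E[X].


Write X = Σ X_I over the C(68, 2) = 2278 pairs i < j, with X_I the indicator of one inversion.
There are 2278 indicators.
For each fixed pair i < j, the values π(i) and π(j) are two distinct elements of {1, …, 68} in uniformly random order; by symmetry P[π(i) > π(j)] = 1/2.
By linearity: E[X] = 2278 · (1/2) = C(68, 2) · (1/2) = 2278/2 = 1139 ≈ 1139.00000.

E[X] = 1139 = 1139.00000.


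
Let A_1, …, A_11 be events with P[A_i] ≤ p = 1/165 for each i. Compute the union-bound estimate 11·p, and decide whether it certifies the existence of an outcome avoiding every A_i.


Union bound: P[∪_{i=1}^{11} A_i] ≤ Σ_i P[A_i] ≤ 11·p = 11·(1/165) = 1/15.
Numerically: 1/15 ≈ 0.066667.
Is 1/15 < 1? YES.
Since P[∪ A_i] ≤ 1/15 < 1, the complement has P[∩ A_i^c] ≥ 1 − 1/15 = 14/15 > 0, so some outcome avoids every A_i.

11·p = 1/15 ≈ 0.066667; existence CERTIFIED by the union bound.


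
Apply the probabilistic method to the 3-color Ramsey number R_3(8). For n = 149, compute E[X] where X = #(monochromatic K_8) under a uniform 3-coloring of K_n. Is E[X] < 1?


E[X] = C(149, 8) · 3^{1 − 28} = 4976826800946 · 3^{−27} = 4976826800946/7625597484987.
As a reduced fraction: E[X] = 1658942266982/2541865828329 ≈ 0.652647.
Is E[X] < 1? YES.
Since E[X] < 1, there exists a 3-coloring of K_{149} with no monochromatic K_8; hence R_3(8) > 149.

E[X] = 1658942266982/2541865828329 ≈ 0.652647; E[X] < 1, so R_3(8) > 149.


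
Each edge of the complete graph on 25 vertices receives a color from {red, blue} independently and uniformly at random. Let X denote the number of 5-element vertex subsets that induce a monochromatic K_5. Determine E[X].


Let X = Σ_S X_S over the C(25, 5) = 53130 subsets S of size 5, where X_S = 1 if the K_5 on S is monochromatic.
For a fixed S, the K_5 on S has C(5, 2) = 10 edges. P[all 10 edges red] = (1/2)^10, and likewise for blue, so P[monochromatic] = 2·(1/2)^10 = 2^{1 − 10} = 1/512.
Summing: E[X] = C(25, 5) · 2^{1 − 10} = 53130 · 1/512 = 26565/256.
Numerically: E[X] ≈ 103.770.

E[X] = C(25,5)·2^(1−C(5,2)) = 26565/256 ≈ 103.770.


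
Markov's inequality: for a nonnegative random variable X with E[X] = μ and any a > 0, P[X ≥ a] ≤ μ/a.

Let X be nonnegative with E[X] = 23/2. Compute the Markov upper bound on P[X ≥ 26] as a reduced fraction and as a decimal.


μ = E[X] = 23/2, a = 26.
Markov: P[X ≥ 26] ≤ μ/a = (23/2)/26 = 23/52.
Numerically: ≈ 0.442308.
(Since a = 26 > μ = 11.500000, the bound 23/52 is < 1 and informative.)

P[X ≥ 26] ≤ 23/52 ≈ 0.442308.


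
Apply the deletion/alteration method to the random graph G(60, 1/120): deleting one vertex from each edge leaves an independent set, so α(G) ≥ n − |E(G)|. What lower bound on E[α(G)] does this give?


E[|E(G)|] = C(60, 2)·p = 1770 · (1/120) = 59/4.
E[α(G)] ≥ n − E[|E(G)|] = 60 − 59/4 = 181/4.
Numerically: ≈ 45.250000.
(This is only a lower bound; the true E[α(G)] may be larger.)

E[α(G)] ≥ 181/4 ≈ 45.250000.


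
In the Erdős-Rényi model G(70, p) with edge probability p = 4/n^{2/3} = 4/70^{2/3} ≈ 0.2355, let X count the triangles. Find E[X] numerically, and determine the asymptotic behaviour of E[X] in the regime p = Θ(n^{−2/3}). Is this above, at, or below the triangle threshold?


Number of potential triangles: C(70, 3) = 54740.
Each occurs with probability p³ ≈ (0.2355)³ ≈ 1.3061224e-02.
By linearity: E[X] = C(70, 3)·p³ ≈ 54740 · 1.3061224e-02 ≈ 714.97143.
Since α = 2/3 < 1, p = c/n^{2/3} ≫ 1/n is above the triangle threshold p ~ 1/n. Asymptotically E[X] ~ (c³/6)·n^{3(1−α)} = (4³/6)·n^{1} → ∞; triangles are abundant w.h.p.

E[X] ≈ 714.97143; in regime p = Θ(1/n^{2/3}) E[X] diverges (above the triangle threshold p ~ 1/n).


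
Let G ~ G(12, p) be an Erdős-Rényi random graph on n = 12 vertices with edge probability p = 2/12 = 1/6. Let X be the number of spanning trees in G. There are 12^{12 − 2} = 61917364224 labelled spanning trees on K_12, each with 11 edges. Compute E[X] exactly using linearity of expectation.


K_12 has 12^{12 − 2} = 61917364224 labelled spanning trees.
For each such spanning tree H, let X_H = 1 if all 11 edges of H are present in G. Then P[X_H = 1] = p^{11} = (1/6)^{11} = 1/362797056.
By linearity of expectation: E[X] = Σ_H E[X_H] = 61917364224 · p^{11} = 61917364224 · 1/362797056 = 512/3.
Numerically: E[X] ≈ 170.67.

E[X] = 61917364224 · (1/6)^{11} = 512/3 ≈ 170.67.


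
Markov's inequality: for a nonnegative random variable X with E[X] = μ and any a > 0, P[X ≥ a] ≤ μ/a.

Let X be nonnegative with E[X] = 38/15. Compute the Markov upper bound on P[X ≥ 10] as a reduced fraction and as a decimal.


μ = E[X] = 38/15, a = 10.
Markov: P[X ≥ 10] ≤ μ/a = (38/15)/10 = 19/75.
Numerically: ≈ 0.25333.
(Since a = 10 > μ = 2.53333, the bound 19/75 is < 1 and informative.)

P[X ≥ 10] ≤ 19/75 ≈ 0.25333.


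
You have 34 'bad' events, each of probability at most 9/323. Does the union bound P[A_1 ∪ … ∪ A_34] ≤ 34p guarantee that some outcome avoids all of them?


Union bound: P[∪_{i=1}^{34} A_i] ≤ Σ_i P[A_i] ≤ 34·p = 34·(9/323) = 18/19.
Numerically: 18/19 ≈ 0.94737.
Is 18/19 < 1? YES.
Since P[∪ A_i] ≤ 18/19 < 1, the complement has P[∩ A_i^c] ≥ 1 − 18/19 = 1/19 > 0, so some outcome avoids every A_i.

34·p = 18/19 ≈ 0.94737; existence CERTIFIED by the union bound.


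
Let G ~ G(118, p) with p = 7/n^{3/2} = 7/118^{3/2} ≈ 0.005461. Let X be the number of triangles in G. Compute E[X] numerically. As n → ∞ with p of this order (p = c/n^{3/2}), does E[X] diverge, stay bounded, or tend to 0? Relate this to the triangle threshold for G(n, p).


Number of potential triangles: C(118, 3) = 266916.
Each occurs with probability p³ ≈ (0.005461)³ ≈ 1.628640e-07.
By linearity: E[X] = C(118, 3)·p³ ≈ 266916 · 1.628640e-07 ≈ 0.0435.
Since α = 3/2 > 1, p = c/n^{3/2} = o(1/n) is below the triangle threshold p ~ 1/n. Asymptotically E[X] ~ (c³/6)·n^{3(1−α)} = (7³/6)·n^{-1.5} → 0, so by Markov's inequality G has no triangles w.h.p.

E[X] ≈ 0.0435; in regime p = Θ(1/n^{3/2}) E[X] tends to 0 (below the triangle threshold p ~ 1/n).


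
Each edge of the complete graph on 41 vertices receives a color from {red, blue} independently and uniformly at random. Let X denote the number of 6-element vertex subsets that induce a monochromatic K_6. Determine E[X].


Let X = Σ_S X_S over the C(41, 6) = 4496388 subsets S of size 6, where X_S = 1 if the K_6 on S is monochromatic.
For a fixed S, the K_6 on S has C(6, 2) = 15 edges. P[all 15 edges red] = (1/2)^15, and likewise for blue, so P[monochromatic] = 2·(1/2)^15 = 2^{1 − 15} = 1/16384.
By linearity of expectation: E[X] = C(41, 6) · 2^{1 − 15} = 4496388 · 1/16384 = 1124097/4096.
Numerically: E[X] ≈ 274.437744.

E[X] = C(41,6)·2^(1−C(6,2)) = 1124097/4096 ≈ 274.437744.


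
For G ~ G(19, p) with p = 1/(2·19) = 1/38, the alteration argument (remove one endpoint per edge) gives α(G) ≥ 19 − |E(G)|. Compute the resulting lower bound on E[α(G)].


E[|E(G)|] = C(19, 2)·p = 171 · (1/38) = 9/2.
E[α(G)] ≥ n − E[|E(G)|] = 19 − 9/2 = 29/2.
Numerically: ≈ 14.500000.
(This is only a lower bound; the true E[α(G)] may be larger.)

E[α(G)] ≥ 29/2 ≈ 14.500000.


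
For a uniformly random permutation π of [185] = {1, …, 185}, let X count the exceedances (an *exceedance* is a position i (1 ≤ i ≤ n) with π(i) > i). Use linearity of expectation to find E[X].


Write X = Σ_{i=1}^{185} X_i, where X_i = 1_{π(i) > i}.
For each fixed i, π(i) is uniform over {1, …, 185} (marginal of a uniform permutation), so P[π(i) > i] = (n − i)/n. Summing: Σ_{i=1}^{185} (n − i)/n = (0 + 1 + … + 184)/185 = 185(185 − 1)/(2·185) = (185 − 1)/2.
Hence E[X] = Σ_{i=1}^{185} (185 − i)/185 = 92 ≈ 92.0000.

E[X] = 92 = 92.0000.


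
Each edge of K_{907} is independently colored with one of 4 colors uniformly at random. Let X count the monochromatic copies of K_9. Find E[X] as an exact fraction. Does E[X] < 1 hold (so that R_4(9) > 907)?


E[X] = C(907, 9) · 4^{1 − 36} = 1100045734961417331175 · 4^{−35} = 1100045734961417331175/1180591620717411303424.
As a reduced fraction: E[X] = 1100045734961417331175/1180591620717411303424 ≈ 0.931775.
Is E[X] < 1? YES.
Since E[X] < 1, there exists a 4-coloring of K_{907} with no monochromatic K_9; hence R_4(9) > 907.

E[X] = 1100045734961417331175/1180591620717411303424 ≈ 0.931775; E[X] < 1, so R_4(9) > 907.


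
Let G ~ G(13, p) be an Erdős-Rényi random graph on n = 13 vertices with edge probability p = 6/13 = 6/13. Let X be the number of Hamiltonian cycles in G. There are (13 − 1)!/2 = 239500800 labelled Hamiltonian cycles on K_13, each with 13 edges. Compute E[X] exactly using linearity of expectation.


K_13 has (13 − 1)!/2 = 239500800 labelled Hamiltonian cycles.
For each such Hamiltonian cycle H, let X_H = 1 if all 13 edges of H are present in G. Then P[X_H = 1] = p^{13} = (6/13)^{13} = 13060694016/302875106592253.
By linearity: E[X] = Σ_H E[X_H] = 239500800 · p^{13} = 239500800 · 13060694016/302875106592253 = 3128046665387212800/302875106592253.
Numerically: E[X] ≈ 10327.8.

E[X] = 239500800 · (6/13)^{13} = 3128046665387212800/302875106592253 ≈ 10327.8.


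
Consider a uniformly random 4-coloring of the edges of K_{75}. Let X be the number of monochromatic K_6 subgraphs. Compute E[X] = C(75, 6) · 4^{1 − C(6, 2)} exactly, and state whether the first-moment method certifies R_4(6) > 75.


E[X] = C(75, 6) · 4^{1 − 15} = 201359550 · 4^{−14} = 201359550/268435456.
As a reduced fraction: E[X] = 100679775/134217728 ≈ 0.7501.
Is E[X] < 1? YES.
Since E[X] < 1, there exists a 4-coloring of K_{75} with no monochromatic K_6; hence R_4(6) > 75.

E[X] = 100679775/134217728 ≈ 0.7501; E[X] < 1, so R_4(6) > 75.


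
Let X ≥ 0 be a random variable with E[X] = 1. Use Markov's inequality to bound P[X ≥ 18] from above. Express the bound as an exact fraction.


μ = E[X] = 1, a = 18.
Markov: P[X ≥ 18] ≤ μ/a = (1)/18 = 1/18.
Numerically: ≈ 0.0556.
(Since a = 18 > μ = 1.0000, the bound 1/18 is < 1 and informative.)

P[X ≥ 18] ≤ 1/18 ≈ 0.0556.


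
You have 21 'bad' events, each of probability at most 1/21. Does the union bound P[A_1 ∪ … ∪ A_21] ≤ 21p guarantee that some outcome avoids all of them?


Union bound: P[∪_{i=1}^{21} A_i] ≤ Σ_i P[A_i] ≤ 21·p = 21·(1/21) = 1.
Numerically: 1 ≈ 1.0000000.
Is 1 < 1? NO.
Since the bound 1 is ≥ 1, the union bound is uninformative here; it does NOT by itself certify existence.

21·p = 1 ≈ 1.0000000; existence NOT certified by the union bound.


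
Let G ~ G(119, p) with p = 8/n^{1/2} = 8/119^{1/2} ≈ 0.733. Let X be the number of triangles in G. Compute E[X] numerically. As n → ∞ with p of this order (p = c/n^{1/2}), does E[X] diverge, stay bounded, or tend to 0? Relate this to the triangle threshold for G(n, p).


Number of potential triangles: C(119, 3) = 273819.
Each occurs with probability p³ ≈ (0.733)³ ≈ 3.94411e-01.
By linearity: E[X] = C(119, 3)·p³ ≈ 273819 · 3.94411e-01 ≈ 107997.350.
Since α = 1/2 < 1, p = c/n^{1/2} ≫ 1/n is above the triangle threshold p ~ 1/n. Asymptotically E[X] ~ (c³/6)·n^{3(1−α)} = (8³/6)·n^{1.5} → ∞; triangles are abundant w.h.p.

E[X] ≈ 107997.350; in regime p = Θ(1/n^{1/2}) E[X] diverges (above the triangle threshold p ~ 1/n).


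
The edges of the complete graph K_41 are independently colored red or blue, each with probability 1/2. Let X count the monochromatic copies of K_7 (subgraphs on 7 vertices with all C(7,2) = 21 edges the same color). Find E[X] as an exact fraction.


Let X = Σ_S X_S over the C(41, 7) = 22481940 subsets S of size 7, where X_S = 1 if the K_7 on S is monochromatic.
For a fixed S, the K_7 on S has C(7, 2) = 21 edges. P[all 21 edges red] = (1/2)^21, and likewise for blue, so P[monochromatic] = 2·(1/2)^21 = 2^{1 − 21} = 1/1048576.
By linearity of expectation: E[X] = C(41, 7) · 2^{1 − 21} = 22481940 · 1/1048576 = 5620485/262144.
Numerically: E[X] ≈ 21.440.

E[X] = C(41,7)·2^(1−C(7,2)) = 5620485/262144 ≈ 21.440.


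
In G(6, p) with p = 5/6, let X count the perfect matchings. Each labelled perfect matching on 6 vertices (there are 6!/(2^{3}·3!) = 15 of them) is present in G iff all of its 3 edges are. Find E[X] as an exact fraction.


K_6 has 6!/(2^{3}·3!) = 15 labelled perfect matchings.
For each such perfect matching H, let X_H = 1 if all 3 edges of H are present in G. Then P[X_H = 1] = p^{3} = (5/6)^{3} = 125/216.
Summing the indicators: E[X] = Σ_H E[X_H] = 15 · p^{3} = 15 · 125/216 = 625/72.
Numerically: E[X] ≈ 8.68.

E[X] = 15 · (5/6)^{3} = 625/72 ≈ 8.68.


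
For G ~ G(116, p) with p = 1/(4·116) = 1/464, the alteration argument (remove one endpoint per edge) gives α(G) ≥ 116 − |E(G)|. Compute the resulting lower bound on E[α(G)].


E[|E(G)|] = C(116, 2)·p = 6670 · (1/464) = 115/8.
E[α(G)] ≥ n − E[|E(G)|] = 116 − 115/8 = 813/8.
Numerically: ≈ 101.625000.
(This is only a lower bound; the true E[α(G)] may be larger.)

E[α(G)] ≥ 813/8 ≈ 101.625000.


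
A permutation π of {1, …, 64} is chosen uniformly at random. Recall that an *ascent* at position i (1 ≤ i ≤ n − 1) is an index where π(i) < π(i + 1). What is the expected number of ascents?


Write X = Σ X_I over i = 1, …, 63, with X_I the indicator of one ascent.
There are 63 indicators.
For each fixed i, the pair (π(i), π(i+1)) is a uniformly random ordered pair of distinct values from {1, …, 64}; by symmetry P[π(i) < π(i+1)] = 1/2.
By linearity: E[X] = 63 · (1/2) = (64 − 1) · (1/2) = 63/2 ≈ 31.500.

E[X] = 63/2 = 31.500.


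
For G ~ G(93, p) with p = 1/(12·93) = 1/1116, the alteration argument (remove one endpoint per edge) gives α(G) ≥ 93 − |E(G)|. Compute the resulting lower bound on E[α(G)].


E[|E(G)|] = C(93, 2)·p = 4278 · (1/1116) = 23/6.
E[α(G)] ≥ n − E[|E(G)|] = 93 − 23/6 = 535/6.
Numerically: ≈ 89.1667.
(This is only a lower bound; the true E[α(G)] may be larger.)

E[α(G)] ≥ 535/6 ≈ 89.1667.


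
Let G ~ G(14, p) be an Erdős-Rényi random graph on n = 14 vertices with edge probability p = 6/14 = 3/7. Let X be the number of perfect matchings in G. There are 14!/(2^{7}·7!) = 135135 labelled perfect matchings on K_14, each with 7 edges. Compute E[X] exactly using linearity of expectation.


K_14 has 14!/(2^{7}·7!) = 135135 labelled perfect matchings.
For each such perfect matching H, let X_H = 1 if all 7 edges of H are present in G. Then P[X_H = 1] = p^{7} = (3/7)^{7} = 2187/823543.
Summing the indicators: E[X] = Σ_H E[X_H] = 135135 · p^{7} = 135135 · 2187/823543 = 42220035/117649.
Numerically: E[X] ≈ 358.864.

E[X] = 135135 · (3/7)^{7} = 42220035/117649 ≈ 358.864.


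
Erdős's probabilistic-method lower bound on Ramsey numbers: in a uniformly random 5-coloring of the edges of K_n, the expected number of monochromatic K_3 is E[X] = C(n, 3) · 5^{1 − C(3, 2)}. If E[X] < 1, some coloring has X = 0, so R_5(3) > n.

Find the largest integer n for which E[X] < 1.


We need C(n, 3) · 5^{1 − 3} < 1, i.e. C(n, 3) < 5^{3 − 1} = 25.
Check values of n near the boundary:
  n = 4: C(4, 3) = 4; 4 < 25? YES
  n = 5: C(5, 3) = 10; 10 < 25? YES
  n = 6: C(6, 3) = 20; 20 < 25? YES
  n = 7: C(7, 3) = 35; 35 < 25? NO
  n = 8: C(8, 3) = 56; 56 < 25? NO
  n = 9: C(9, 3) = 84; 84 < 25? NO
The largest n with C(n, 3) < 25 is n = 6 (where E[X] = 4/5 ≈ 0.80000). Hence R_5(3) > 6, i.e. R_5(3) ≥ 7.

Largest n = 6; hence R_5(3) > 6.


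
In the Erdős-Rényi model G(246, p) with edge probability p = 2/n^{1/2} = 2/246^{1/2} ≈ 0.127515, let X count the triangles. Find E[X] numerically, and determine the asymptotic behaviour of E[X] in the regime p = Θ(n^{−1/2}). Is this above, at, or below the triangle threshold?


Number of potential triangles: C(246, 3) = 2450980.
Each occurs with probability p³ ≈ (0.127515)³ ≈ 2.07342021e-03.
By linearity: E[X] = C(246, 3)·p³ ≈ 2450980 · 2.07342021e-03 ≈ 5081.911454.
Since α = 1/2 < 1, p = c/n^{1/2} ≫ 1/n is above the triangle threshold p ~ 1/n. Asymptotically E[X] ~ (c³/6)·n^{3(1−α)} = (2³/6)·n^{1.5} → ∞; triangles are abundant w.h.p.

E[X] ≈ 5081.911454; in regime p = Θ(1/n^{1/2}) E[X] diverges (above the triangle threshold p ~ 1/n).


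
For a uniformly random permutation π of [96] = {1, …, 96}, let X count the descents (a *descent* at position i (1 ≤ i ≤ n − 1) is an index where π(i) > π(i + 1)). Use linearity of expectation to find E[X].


Write X = Σ X_I over i = 1, …, 95, with X_I the indicator of one descent.
There are 95 indicators.
For each fixed i, the pair (π(i), π(i+1)) is a uniformly random ordered pair of distinct values from {1, …, 96}; by symmetry P[π(i) > π(i+1)] = 1/2.
By linearity: E[X] = 95 · (1/2) = (96 − 1) · (1/2) = 95/2 ≈ 47.500000.

E[X] = 95/2 = 47.500000.


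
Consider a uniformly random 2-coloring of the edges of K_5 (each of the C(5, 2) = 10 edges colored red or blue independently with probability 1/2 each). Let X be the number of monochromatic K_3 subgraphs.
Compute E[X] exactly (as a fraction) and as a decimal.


Let X = Σ_S X_S over the C(5, 3) = 10 subsets S of size 3, where X_S = 1 if the K_3 on S is monochromatic.
For a fixed S, the K_3 on S has C(3, 2) = 3 edges. P[all 3 edges red] = (1/2)^3, and likewise for blue, so P[monochromatic] = 2·(1/2)^3 = 2^{1 − 3} = 1/4.
By linearity: E[X] = C(5, 3) · 2^{1 − 3} = 10 · 1/4 = 5/2.
Numerically: E[X] ≈ 2.500.

E[X] = C(5,3)·2^(1−C(3,2)) = 5/2 ≈ 2.500.


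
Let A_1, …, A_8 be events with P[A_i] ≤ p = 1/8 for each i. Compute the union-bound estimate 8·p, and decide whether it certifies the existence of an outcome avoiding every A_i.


Union bound: P[∪_{i=1}^{8} A_i] ≤ Σ_i P[A_i] ≤ 8·p = 8·(1/8) = 1.
Numerically: 1 ≈ 1.000.
Is 1 < 1? NO.
Since the bound 1 is ≥ 1, the union bound is uninformative here; it does NOT by itself certify existence.

8·p = 1 ≈ 1.000; existence NOT certified by the union bound.


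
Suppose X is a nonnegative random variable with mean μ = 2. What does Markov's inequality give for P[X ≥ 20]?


μ = E[X] = 2, a = 20.
Markov: P[X ≥ 20] ≤ μ/a = (2)/20 = 1/10.
Numerically: ≈ 0.1000.
(Since a = 20 > μ = 2.0000, the bound 1/10 is < 1 and informative.)

P[X ≥ 20] ≤ 1/10 ≈ 0.1000.


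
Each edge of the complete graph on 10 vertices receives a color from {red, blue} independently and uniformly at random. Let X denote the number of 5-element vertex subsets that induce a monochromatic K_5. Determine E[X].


Let X = Σ_S X_S over the C(10, 5) = 252 subsets S of size 5, where X_S = 1 if the K_5 on S is monochromatic.
For a fixed S, the K_5 on S has C(5, 2) = 10 edges. P[all 10 edges red] = (1/2)^10, and likewise for blue, so P[monochromatic] = 2·(1/2)^10 = 2^{1 − 10} = 1/512.
By linearity of expectation: E[X] = C(10, 5) · 2^{1 − 10} = 252 · 1/512 = 63/128.
Numerically: E[X] ≈ 0.492188.

E[X] = C(10,5)·2^(1−C(5,2)) = 63/128 ≈ 0.492188.


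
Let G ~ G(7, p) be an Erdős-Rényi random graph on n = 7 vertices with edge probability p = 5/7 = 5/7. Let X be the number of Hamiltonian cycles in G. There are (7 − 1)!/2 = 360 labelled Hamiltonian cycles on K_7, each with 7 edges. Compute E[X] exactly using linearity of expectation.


K_7 has (7 − 1)!/2 = 360 labelled Hamiltonian cycles.
For each such Hamiltonian cycle H, let X_H = 1 if all 7 edges of H are present in G. Then P[X_H = 1] = p^{7} = (5/7)^{7} = 78125/823543.
By linearity of expectation: E[X] = Σ_H E[X_H] = 360 · p^{7} = 360 · 78125/823543 = 28125000/823543.
Numerically: E[X] ≈ 34.15.

E[X] = 360 · (5/7)^{7} = 28125000/823543 ≈ 34.15.


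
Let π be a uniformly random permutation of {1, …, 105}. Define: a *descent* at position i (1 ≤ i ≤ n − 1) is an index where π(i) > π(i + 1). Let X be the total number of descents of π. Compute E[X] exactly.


Write X = Σ X_I over i = 1, …, 104, with X_I the indicator of one descent.
There are 104 indicators.
For each fixed i, the pair (π(i), π(i+1)) is a uniformly random ordered pair of distinct values from {1, …, 105}; by symmetry P[π(i) > π(i+1)] = 1/2.
By linearity: E[X] = 104 · (1/2) = (105 − 1) · (1/2) = 52 ≈ 52.00000.

E[X] = 52 = 52.00000.


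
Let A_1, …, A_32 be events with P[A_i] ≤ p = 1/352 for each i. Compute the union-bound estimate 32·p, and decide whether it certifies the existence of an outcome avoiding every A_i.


Union bound: P[∪_{i=1}^{32} A_i] ≤ Σ_i P[A_i] ≤ 32·p = 32·(1/352) = 1/11.
Numerically: 1/11 ≈ 0.091.
Is 1/11 < 1? YES.
Since P[∪ A_i] ≤ 1/11 < 1, the complement has P[∩ A_i^c] ≥ 1 − 1/11 = 10/11 > 0, so some outcome avoids every A_i.

32·p = 1/11 ≈ 0.091; existence CERTIFIED by the union bound.


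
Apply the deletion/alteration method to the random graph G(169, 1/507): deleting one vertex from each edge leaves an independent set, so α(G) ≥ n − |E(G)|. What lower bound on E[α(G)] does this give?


E[|E(G)|] = C(169, 2)·p = 14196 · (1/507) = 28.
E[α(G)] ≥ n − E[|E(G)|] = 169 − 28 = 141.
Numerically: ≈ 141.000.
(This is only a lower bound; the true E[α(G)] may be larger.)

E[α(G)] ≥ 141 ≈ 141.000.


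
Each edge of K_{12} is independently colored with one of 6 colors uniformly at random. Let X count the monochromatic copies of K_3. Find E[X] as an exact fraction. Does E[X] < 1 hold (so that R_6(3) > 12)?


E[X] = C(12, 3) · 6^{1 − 3} = 220 · 6^{−2} = 220/36.
As a reduced fraction: E[X] = 55/9 ≈ 6.111.
Is E[X] < 1? NO.
Since E[X] ≥ 1, the first-moment bound is inconclusive at n = 12; it does NOT by itself certify R_6(3) > 12.

E[X] = 55/9 ≈ 6.111; E[X] ≥ 1; first-moment method inconclusive here.


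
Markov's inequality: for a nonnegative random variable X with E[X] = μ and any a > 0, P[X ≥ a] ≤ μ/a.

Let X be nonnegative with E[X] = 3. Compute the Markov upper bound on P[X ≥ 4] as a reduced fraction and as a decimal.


μ = E[X] = 3, a = 4.
Markov: P[X ≥ 4] ≤ μ/a = (3)/4 = 3/4.
Numerically: ≈ 0.7500.
(Since a = 4 > μ = 3.0000, the bound 3/4 is < 1 and informative.)

P[X ≥ 4] ≤ 3/4 ≈ 0.7500.


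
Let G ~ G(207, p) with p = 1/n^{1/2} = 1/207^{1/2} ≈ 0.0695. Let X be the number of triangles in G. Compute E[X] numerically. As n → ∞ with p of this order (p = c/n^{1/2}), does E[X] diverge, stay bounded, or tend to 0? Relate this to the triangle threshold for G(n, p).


Number of potential triangles: C(207, 3) = 1456935.
Each occurs with probability p³ ≈ (0.0695)³ ≈ 3.35772e-04.
By linearity: E[X] = C(207, 3)·p³ ≈ 1456935 · 3.35772e-04 ≈ 489.198.
Since α = 1/2 < 1, p = c/n^{1/2} ≫ 1/n is above the triangle threshold p ~ 1/n. Asymptotically E[X] ~ (c³/6)·n^{3(1−α)} = (1³/6)·n^{1.5} → ∞; triangles are abundant w.h.p.

E[X] ≈ 489.198; in regime p = Θ(1/n^{1/2}) E[X] diverges (above the triangle threshold p ~ 1/n).


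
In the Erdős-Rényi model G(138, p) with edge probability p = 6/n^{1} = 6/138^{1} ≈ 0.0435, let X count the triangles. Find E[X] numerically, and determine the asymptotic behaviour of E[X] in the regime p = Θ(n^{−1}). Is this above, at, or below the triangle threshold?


Number of potential triangles: C(138, 3) = 428536.
Each occurs with probability p³ ≈ (0.0435)³ ≈ 8.21895e-05.
By linearity: E[X] = C(138, 3)·p³ ≈ 428536 · 8.21895e-05 ≈ 35.221.
Here α = 1, so p = 6/n is exactly at the triangle threshold p ~ 1/n. Asymptotically E[X] → c³/6 = 6³/6 = 36 ≈ 36.000, a bounded constant. In this regime the triangle count is asymptotically Poisson(c³/6).

E[X] ≈ 35.221; in regime p = Θ(1/n^{1}) E[X] stays bounded (at the triangle threshold p ~ 1/n).


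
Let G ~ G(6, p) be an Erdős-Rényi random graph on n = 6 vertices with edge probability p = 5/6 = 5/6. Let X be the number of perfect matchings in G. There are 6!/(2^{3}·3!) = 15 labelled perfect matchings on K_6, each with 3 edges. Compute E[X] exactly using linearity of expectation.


K_6 has 6!/(2^{3}·3!) = 15 labelled perfect matchings.
For each such perfect matching H, let X_H = 1 if all 3 edges of H are present in G. Then P[X_H = 1] = p^{3} = (5/6)^{3} = 125/216.
By linearity of expectation: E[X] = Σ_H E[X_H] = 15 · p^{3} = 15 · 125/216 = 625/72.
Numerically: E[X] ≈ 8.681.

E[X] = 15 · (5/6)^{3} = 625/72 ≈ 8.681.


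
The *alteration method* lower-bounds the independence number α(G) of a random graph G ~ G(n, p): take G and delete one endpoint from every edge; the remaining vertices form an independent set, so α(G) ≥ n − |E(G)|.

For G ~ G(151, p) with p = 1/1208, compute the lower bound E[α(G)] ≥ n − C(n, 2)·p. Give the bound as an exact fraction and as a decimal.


E[|E(G)|] = C(151, 2)·p = 11325 · (1/1208) = 75/8.
E[α(G)] ≥ n − E[|E(G)|] = 151 − 75/8 = 1133/8.
Numerically: ≈ 141.62500.
(This is only a lower bound; the true E[α(G)] may be larger.)

E[α(G)] ≥ 1133/8 ≈ 141.62500.


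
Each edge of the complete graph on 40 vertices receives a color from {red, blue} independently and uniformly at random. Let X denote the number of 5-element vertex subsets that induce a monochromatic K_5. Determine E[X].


Let X = Σ_S X_S over the C(40, 5) = 658008 subsets S of size 5, where X_S = 1 if the K_5 on S is monochromatic.
For a fixed S, the K_5 on S has C(5, 2) = 10 edges. P[all 10 edges red] = (1/2)^10, and likewise for blue, so P[monochromatic] = 2·(1/2)^10 = 2^{1 − 10} = 1/512.
Summing: E[X] = C(40, 5) · 2^{1 − 10} = 658008 · 1/512 = 82251/64.
Numerically: E[X] ≈ 1285.17188.

E[X] = C(40,5)·2^(1−C(5,2)) = 82251/64 ≈ 1285.17188.


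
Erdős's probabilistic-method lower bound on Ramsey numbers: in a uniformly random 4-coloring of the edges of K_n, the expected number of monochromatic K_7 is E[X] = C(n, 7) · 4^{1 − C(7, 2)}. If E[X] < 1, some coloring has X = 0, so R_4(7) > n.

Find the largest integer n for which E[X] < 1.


We need C(n, 7) · 4^{1 − 21} < 1, i.e. C(n, 7) < 4^{21 − 1} = 1099511627776.
Check values of n near the boundary:
  n = 179: C(179, 7) = 1037437234460; 1037437234460 < 1099511627776? YES
  n = 180: C(180, 7) = 1079414463600; 1079414463600 < 1099511627776? YES
  n = 181: C(181, 7) = 1122839183400; 1122839183400 < 1099511627776? NO
The largest n with C(n, 7) < 1099511627776 is n = 180 (where E[X] = 67463403975/68719476736 ≈ 0.9817217). Hence R_4(7) > 180, i.e. R_4(7) ≥ 181.

Largest n = 180; hence R_4(7) > 180.


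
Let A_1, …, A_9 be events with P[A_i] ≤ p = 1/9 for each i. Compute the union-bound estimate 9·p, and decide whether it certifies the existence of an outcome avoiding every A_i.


Union bound: P[∪_{i=1}^{9} A_i] ≤ Σ_i P[A_i] ≤ 9·p = 9·(1/9) = 1.
Numerically: 1 ≈ 1.0000000.
Is 1 < 1? NO.
Since the bound 1 is ≥ 1, the union bound is uninformative here; it does NOT by itself certify existence.

9·p = 1 ≈ 1.0000000; existence NOT certified by the union bound.


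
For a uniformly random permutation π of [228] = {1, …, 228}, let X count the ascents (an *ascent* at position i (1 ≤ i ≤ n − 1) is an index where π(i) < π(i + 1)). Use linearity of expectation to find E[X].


Write X = Σ X_I over i = 1, …, 227, with X_I the indicator of one ascent.
There are 227 indicators.
For each fixed i, the pair (π(i), π(i+1)) is a uniformly random ordered pair of distinct values from {1, …, 228}; by symmetry P[π(i) < π(i+1)] = 1/2.
By linearity: E[X] = 227 · (1/2) = (228 − 1) · (1/2) = 227/2 ≈ 113.500000.

E[X] = 227/2 = 113.500000.


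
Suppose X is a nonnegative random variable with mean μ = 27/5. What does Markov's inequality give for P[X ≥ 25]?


μ = E[X] = 27/5, a = 25.
Markov: P[X ≥ 25] ≤ μ/a = (27/5)/25 = 27/125.
Numerically: ≈ 0.21600.
(Since a = 25 > μ = 5.40000, the bound 27/125 is < 1 and informative.)

P[X ≥ 25] ≤ 27/125 ≈ 0.21600.


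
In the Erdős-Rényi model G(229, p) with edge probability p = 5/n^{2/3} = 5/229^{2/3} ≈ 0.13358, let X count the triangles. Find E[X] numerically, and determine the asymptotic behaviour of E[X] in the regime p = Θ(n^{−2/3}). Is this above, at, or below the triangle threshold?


Number of potential triangles: C(229, 3) = 1975354.
Each occurs with probability p³ ≈ (0.13358)³ ≈ 2.3836311e-03.
By linearity: E[X] = C(229, 3)·p³ ≈ 1975354 · 2.3836311e-03 ≈ 4708.51528.
Since α = 2/3 < 1, p = c/n^{2/3} ≫ 1/n is above the triangle threshold p ~ 1/n. Asymptotically E[X] ~ (c³/6)·n^{3(1−α)} = (5³/6)·n^{1} → ∞; triangles are abundant w.h.p.

E[X] ≈ 4708.51528; in regime p = Θ(1/n^{2/3}) E[X] diverges (above the triangle threshold p ~ 1/n).


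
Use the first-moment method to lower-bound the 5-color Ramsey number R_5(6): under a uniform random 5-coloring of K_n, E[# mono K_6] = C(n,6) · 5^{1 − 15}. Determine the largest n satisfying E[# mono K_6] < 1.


We need C(n, 6) · 5^{1 − 15} < 1, i.e. C(n, 6) < 5^{15 − 1} = 6103515625.
Check values of n near the boundary:
  n = 124: C(124, 6) = 4465475476; 4465475476 < 6103515625? YES
  n = 125: C(125, 6) = 4690625500; 4690625500 < 6103515625? YES
  n = 126: C(126, 6) = 4925156775; 4925156775 < 6103515625? YES
  n = 127: C(127, 6) = 5169379425; 5169379425 < 6103515625? YES
  n = 128: C(128, 6) = 5423611200; 5423611200 < 6103515625? YES
  n = 129: C(129, 6) = 5688177600; 5688177600 < 6103515625? YES
  n = 130: C(130, 6) = 5963412000; 5963412000 < 6103515625? YES
  n = 131: C(131, 6) = 6249655776; 6249655776 < 6103515625? NO
The largest n with C(n, 6) < 6103515625 is n = 130 (where E[X] = 47707296/48828125 ≈ 0.9770). Hence R_5(6) > 130, i.e. R_5(6) ≥ 131.

Largest n = 130; hence R_5(6) > 130.


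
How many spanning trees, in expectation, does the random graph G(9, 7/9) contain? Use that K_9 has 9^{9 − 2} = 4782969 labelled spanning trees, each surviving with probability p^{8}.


K_9 has 9^{9 − 2} = 4782969 labelled spanning trees.
For each such spanning tree H, let X_H = 1 if all 8 edges of H are present in G. Then P[X_H = 1] = p^{8} = (7/9)^{8} = 5764801/43046721.
By linearity of expectation: E[X] = Σ_H E[X_H] = 4782969 · p^{8} = 4782969 · 5764801/43046721 = 5764801/9.
Numerically: E[X] ≈ 6.405e+05.

E[X] = 4782969 · (7/9)^{8} = 5764801/9 ≈ 6.405e+05.


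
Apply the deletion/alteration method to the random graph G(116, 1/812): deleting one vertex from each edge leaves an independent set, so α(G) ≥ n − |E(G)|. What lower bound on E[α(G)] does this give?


E[|E(G)|] = C(116, 2)·p = 6670 · (1/812) = 115/14.
E[α(G)] ≥ n − E[|E(G)|] = 116 − 115/14 = 1509/14.
Numerically: ≈ 107.786.
(This is only a lower bound; the true E[α(G)] may be larger.)

E[α(G)] ≥ 1509/14 ≈ 107.786.


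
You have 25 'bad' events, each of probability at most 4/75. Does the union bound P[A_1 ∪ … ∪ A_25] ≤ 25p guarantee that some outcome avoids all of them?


Union bound: P[∪_{i=1}^{25} A_i] ≤ Σ_i P[A_i] ≤ 25·p = 25·(4/75) = 4/3.
Numerically: 4/3 ≈ 1.3333.
Is 4/3 < 1? NO.
Since the bound 4/3 is ≥ 1, the union bound is uninformative here; it does NOT by itself certify existence.

25·p = 4/3 ≈ 1.3333; existence NOT certified by the union bound.


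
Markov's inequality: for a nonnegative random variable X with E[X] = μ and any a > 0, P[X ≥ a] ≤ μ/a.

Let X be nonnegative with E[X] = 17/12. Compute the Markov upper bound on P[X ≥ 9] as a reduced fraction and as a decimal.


μ = E[X] = 17/12, a = 9.
Markov: P[X ≥ 9] ≤ μ/a = (17/12)/9 = 17/108.
Numerically: ≈ 0.15741.
(Since a = 9 > μ = 1.41667, the bound 17/108 is < 1 and informative.)

P[X ≥ 9] ≤ 17/108 ≈ 0.15741.


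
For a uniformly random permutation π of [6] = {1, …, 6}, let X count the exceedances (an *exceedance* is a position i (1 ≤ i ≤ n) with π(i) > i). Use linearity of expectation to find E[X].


Write X = Σ_{i=1}^{6} X_i, where X_i = 1_{π(i) > i}.
For each fixed i, π(i) is uniform over {1, …, 6} (marginal of a uniform permutation), so P[π(i) > i] = (n − i)/n. Summing: Σ_{i=1}^{6} (n − i)/n = (0 + 1 + … + 5)/6 = 6(6 − 1)/(2·6) = (6 − 1)/2.
Hence E[X] = Σ_{i=1}^{6} (6 − i)/6 = 5/2 ≈ 2.5000.

E[X] = 5/2 = 2.5000.


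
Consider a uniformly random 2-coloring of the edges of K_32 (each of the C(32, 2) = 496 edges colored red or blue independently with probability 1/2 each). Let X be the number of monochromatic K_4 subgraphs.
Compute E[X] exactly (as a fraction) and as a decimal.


Let X = Σ_S X_S over the C(32, 4) = 35960 subsets S of size 4, where X_S = 1 if the K_4 on S is monochromatic.
For a fixed S, the K_4 on S has C(4, 2) = 6 edges. P[all 6 edges red] = (1/2)^6, and likewise for blue, so P[monochromatic] = 2·(1/2)^6 = 2^{1 − 6} = 1/32.
Summing: E[X] = C(32, 4) · 2^{1 − 6} = 35960 · 1/32 = 4495/4.
Numerically: E[X] ≈ 1123.75000.

E[X] = C(32,4)·2^(1−C(4,2)) = 4495/4 ≈ 1123.75000.


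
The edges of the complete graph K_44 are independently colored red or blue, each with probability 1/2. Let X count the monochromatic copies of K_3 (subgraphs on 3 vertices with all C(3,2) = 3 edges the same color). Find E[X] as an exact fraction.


Let X = Σ_S X_S over the C(44, 3) = 13244 subsets S of size 3, where X_S = 1 if the K_3 on S is monochromatic.
For a fixed S, the K_3 on S has C(3, 2) = 3 edges. P[all 3 edges red] = (1/2)^3, and likewise for blue, so P[monochromatic] = 2·(1/2)^3 = 2^{1 − 3} = 1/4.
Summing: E[X] = C(44, 3) · 2^{1 − 3} = 13244 · 1/4 = 3311.
Numerically: E[X] ≈ 3311.000.

E[X] = C(44,3)·2^(1−C(3,2)) = 3311 ≈ 3311.000.


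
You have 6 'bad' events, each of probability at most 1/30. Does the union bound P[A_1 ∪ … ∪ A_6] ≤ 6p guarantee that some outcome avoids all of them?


Union bound: P[∪_{i=1}^{6} A_i] ≤ Σ_i P[A_i] ≤ 6·p = 6·(1/30) = 1/5.
Numerically: 1/5 ≈ 0.2000000.
Is 1/5 < 1? YES.
Since P[∪ A_i] ≤ 1/5 < 1, the complement has P[∩ A_i^c] ≥ 1 − 1/5 = 4/5 > 0, so some outcome avoids every A_i.

6·p = 1/5 ≈ 0.2000000; existence CERTIFIED by the union bound.


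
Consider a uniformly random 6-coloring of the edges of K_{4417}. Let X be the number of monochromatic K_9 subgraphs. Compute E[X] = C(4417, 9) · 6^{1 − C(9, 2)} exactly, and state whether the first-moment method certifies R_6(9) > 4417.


E[X] = C(4417, 9) · 6^{1 − 36} = 1749208766098544225331185560 · 6^{−35} = 1749208766098544225331185560/1719070799748422591028658176.
As a reduced fraction: E[X] = 218651095762318028166398195/214883849968552823878582272 ≈ 1.017532.
Is E[X] < 1? NO.
Since E[X] ≥ 1, the first-moment bound is inconclusive at n = 4417; it does NOT by itself certify R_6(9) > 4417.

E[X] = 218651095762318028166398195/214883849968552823878582272 ≈ 1.017532; E[X] ≥ 1; first-moment method inconclusive here.


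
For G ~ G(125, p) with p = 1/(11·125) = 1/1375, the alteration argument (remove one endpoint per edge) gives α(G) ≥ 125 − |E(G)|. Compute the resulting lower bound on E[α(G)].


E[|E(G)|] = C(125, 2)·p = 7750 · (1/1375) = 62/11.
E[α(G)] ≥ n − E[|E(G)|] = 125 − 62/11 = 1313/11.
Numerically: ≈ 119.363636.
(This is only a lower bound; the true E[α(G)] may be larger.)

E[α(G)] ≥ 1313/11 ≈ 119.363636.


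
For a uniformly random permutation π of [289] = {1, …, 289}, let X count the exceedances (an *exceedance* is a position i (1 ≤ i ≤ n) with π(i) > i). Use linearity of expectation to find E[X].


Write X = Σ_{i=1}^{289} X_i, where X_i = 1_{π(i) > i}.
For each fixed i, π(i) is uniform over {1, …, 289} (marginal of a uniform permutation), so P[π(i) > i] = (n − i)/n. Summing: Σ_{i=1}^{289} (n − i)/n = (0 + 1 + … + 288)/289 = 289(289 − 1)/(2·289) = (289 − 1)/2.
Hence E[X] = Σ_{i=1}^{289} (289 − i)/289 = 144 ≈ 144.0000.

E[X] = 144 = 144.0000.


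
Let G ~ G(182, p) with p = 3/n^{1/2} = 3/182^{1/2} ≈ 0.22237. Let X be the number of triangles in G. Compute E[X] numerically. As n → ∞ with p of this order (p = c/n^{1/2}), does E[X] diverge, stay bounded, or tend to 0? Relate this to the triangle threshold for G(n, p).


Number of potential triangles: C(182, 3) = 988260.
Each occurs with probability p³ ≈ (0.22237)³ ≈ 1.0996556e-02.
By linearity: E[X] = C(182, 3)·p³ ≈ 988260 · 1.0996556e-02 ≈ 10867.45623.
Since α = 1/2 < 1, p = c/n^{1/2} ≫ 1/n is above the triangle threshold p ~ 1/n. Asymptotically E[X] ~ (c³/6)·n^{3(1−α)} = (3³/6)·n^{1.5} → ∞; triangles are abundant w.h.p.

E[X] ≈ 10867.45623; in regime p = Θ(1/n^{1/2}) E[X] diverges (above the triangle threshold p ~ 1/n).


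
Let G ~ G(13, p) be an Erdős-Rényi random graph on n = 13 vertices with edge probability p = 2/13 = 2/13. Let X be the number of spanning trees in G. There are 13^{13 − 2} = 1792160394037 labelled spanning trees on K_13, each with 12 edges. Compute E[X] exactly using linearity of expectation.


K_13 has 13^{13 − 2} = 1792160394037 labelled spanning trees.
For each such spanning tree H, let X_H = 1 if all 12 edges of H are present in G. Then P[X_H = 1] = p^{12} = (2/13)^{12} = 4096/23298085122481.
By linearity of expectation: E[X] = Σ_H E[X_H] = 1792160394037 · p^{12} = 1792160394037 · 4096/23298085122481 = 4096/13.
Numerically: E[X] ≈ 315.077.

E[X] = 1792160394037 · (2/13)^{12} = 4096/13 ≈ 315.077.


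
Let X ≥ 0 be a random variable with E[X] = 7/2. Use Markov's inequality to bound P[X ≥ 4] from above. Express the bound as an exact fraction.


μ = E[X] = 7/2, a = 4.
Markov: P[X ≥ 4] ≤ μ/a = (7/2)/4 = 7/8.
Numerically: ≈ 0.8750.
(Since a = 4 > μ = 3.5000, the bound 7/8 is < 1 and informative.)

P[X ≥ 4] ≤ 7/8 ≈ 0.8750.


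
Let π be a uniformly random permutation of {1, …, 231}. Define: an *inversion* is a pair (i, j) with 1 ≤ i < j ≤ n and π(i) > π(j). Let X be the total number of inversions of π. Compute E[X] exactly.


Write X = Σ X_I over the C(231, 2) = 26565 pairs i < j, with X_I the indicator of one inversion.
There are 26565 indicators.
For each fixed pair i < j, the values π(i) and π(j) are two distinct elements of {1, …, 231} in uniformly random order; by symmetry P[π(i) > π(j)] = 1/2.
By linearity: E[X] = 26565 · (1/2) = C(231, 2) · (1/2) = 26565/2 = 26565/2 ≈ 13282.500000.

E[X] = 26565/2 = 13282.500000.


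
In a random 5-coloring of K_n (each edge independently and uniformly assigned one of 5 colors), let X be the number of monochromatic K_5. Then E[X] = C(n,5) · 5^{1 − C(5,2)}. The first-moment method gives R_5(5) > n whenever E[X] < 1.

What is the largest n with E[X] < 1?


We need C(n, 5) · 5^{1 − 10} < 1, i.e. C(n, 5) < 5^{10 − 1} = 1953125.
Check values of n near the boundary:
  n = 48: C(48, 5) = 1712304; 1712304 < 1953125? YES
  n = 49: C(49, 5) = 1906884; 1906884 < 1953125? YES
  n = 50: C(50, 5) = 2118760; 2118760 < 1953125? NO
The largest n with C(n, 5) < 1953125 is n = 49 (where E[X] = 1906884/1953125 ≈ 0.9763). Hence R_5(5) > 49, i.e. R_5(5) ≥ 50.

Largest n = 49; hence R_5(5) > 49.
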